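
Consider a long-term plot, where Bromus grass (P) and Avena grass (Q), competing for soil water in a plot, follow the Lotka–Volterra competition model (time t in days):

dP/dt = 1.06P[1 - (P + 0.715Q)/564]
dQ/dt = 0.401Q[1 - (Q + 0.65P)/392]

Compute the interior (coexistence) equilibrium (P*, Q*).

P* ≈ 530, Q* ≈ 47.5

Setting both brackets to zero gives the nullclines P + 0.715Q = 564 and 0.65P + Q = 392.
Substituting Q = 392 - 0.65P into the first: P(1 - 0.715·0.65) = 564 - 0.715·392.
So P* = 284/0.535 = 530, and then Q* = 392 - 0.65·530 = 47.5.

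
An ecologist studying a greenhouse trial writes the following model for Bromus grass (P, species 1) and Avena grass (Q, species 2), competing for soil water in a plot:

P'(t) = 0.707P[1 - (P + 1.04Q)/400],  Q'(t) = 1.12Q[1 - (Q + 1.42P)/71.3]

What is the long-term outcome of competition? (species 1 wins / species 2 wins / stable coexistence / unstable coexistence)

species 1 excludes species 2

Compare the nullcline intercepts: K1/α12 = 400/1.04 = 385 > K2 = 71.3; K2/α21 = 71.3/1.42 = 50.2 < K1 = 400.
Since the inequalities point opposite ways, species 1 can invade but species 2 cannot.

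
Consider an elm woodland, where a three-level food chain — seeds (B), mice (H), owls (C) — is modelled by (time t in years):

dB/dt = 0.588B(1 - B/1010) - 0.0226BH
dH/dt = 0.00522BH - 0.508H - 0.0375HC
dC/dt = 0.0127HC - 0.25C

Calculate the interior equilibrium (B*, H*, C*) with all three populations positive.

B* ≈ 246, H* ≈ 19.7, C* ≈ 20.7

From dC/dt = 0: 0.0127H* = 0.25, so H* = 19.7.
From dB/dt = 0: 0.588(1 - B*/1010) = 0.0226·19.7, giving B* = 1010·(1 - 0.757) = 246.
From dH/dt = 0: 0.00522·246 - 0.508 = 0.0375C*, so C* = 0.775/0.0375 = 20.7.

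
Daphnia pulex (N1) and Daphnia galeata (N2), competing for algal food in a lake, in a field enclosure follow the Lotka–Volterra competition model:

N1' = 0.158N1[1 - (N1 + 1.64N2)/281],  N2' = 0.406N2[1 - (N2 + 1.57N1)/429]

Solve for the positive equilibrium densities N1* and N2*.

Setting both brackets to zero gives the nullclines N1 + 1.64N2 = 281 and 1.57N1 + N2 = 429.
Substituting N2 = 429 - 1.57N1 into the first: N1(1 - 1.64·1.57) = 281 - 1.64·429.
So N1* = -423/-1.57 = 268, and then N2* = 429 - 1.57·268 = 7.73.

N1* ≈ 268, N2* ≈ 7.73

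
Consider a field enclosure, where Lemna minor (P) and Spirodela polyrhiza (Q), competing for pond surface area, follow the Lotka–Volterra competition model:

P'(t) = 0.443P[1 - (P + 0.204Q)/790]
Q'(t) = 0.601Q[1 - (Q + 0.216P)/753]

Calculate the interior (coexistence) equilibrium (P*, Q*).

P* ≈ 666, Q* ≈ 609

Setting both brackets to zero gives the nullclines P + 0.204Q = 790 and 0.216P + Q = 753.
Substituting Q = 753 - 0.216P into the first: P(1 - 0.204·0.216) = 790 - 0.204·753.
So P* = 636/0.956 = 666, and then Q* = 753 - 0.216·666 = 609.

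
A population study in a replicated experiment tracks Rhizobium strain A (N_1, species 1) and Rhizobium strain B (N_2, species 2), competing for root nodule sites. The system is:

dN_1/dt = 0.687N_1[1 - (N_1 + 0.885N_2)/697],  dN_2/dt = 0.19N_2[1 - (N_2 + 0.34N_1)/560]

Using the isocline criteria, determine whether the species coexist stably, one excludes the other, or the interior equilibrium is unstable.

Compare the nullcline intercepts: K1/α12 = 697/0.885 = 788 > K2 = 560; K2/α21 = 560/0.34 = 1650 > K1 = 697.
Since both inequalities hold, each species can invade when rare, so the interior equilibrium is stable.

stable coexistence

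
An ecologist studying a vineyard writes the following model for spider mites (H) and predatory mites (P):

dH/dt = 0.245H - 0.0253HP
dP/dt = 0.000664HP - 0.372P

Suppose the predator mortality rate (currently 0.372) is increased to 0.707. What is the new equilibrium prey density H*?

At the interior fixed point, setting dP/dt = 0 with P > 0 fixes H* = (predator death rate)/(HP coefficient) — independent of the other coefficients.
With the change, H* = 0.707/0.000664 = 1060; it rises from 560.

H* ≈ 1060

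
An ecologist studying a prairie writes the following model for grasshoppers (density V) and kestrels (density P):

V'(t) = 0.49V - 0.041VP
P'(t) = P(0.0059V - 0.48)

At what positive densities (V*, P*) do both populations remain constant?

Set dP/dt = 0 with P > 0: 0.0059V - 0.48 = 0, so V* = 0.48/0.0059 = 81.4.
Set dV/dt = 0 with V > 0: 0.49 - 0.041P = 0, so P* = 0.49/0.041 = 12.

V* ≈ 81.4, P* ≈ 12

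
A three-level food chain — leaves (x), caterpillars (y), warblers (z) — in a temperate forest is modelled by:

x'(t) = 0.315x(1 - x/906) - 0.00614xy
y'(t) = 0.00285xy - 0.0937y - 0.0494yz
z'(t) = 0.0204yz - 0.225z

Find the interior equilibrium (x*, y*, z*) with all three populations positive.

x* ≈ 711, y* ≈ 11, z* ≈ 39.1

From dz/dt = 0: 0.0204y* = 0.225, so y* = 11.
From dx/dt = 0: 0.315(1 - x*/906) = 0.00614·11, giving x* = 906·(1 - 0.215) = 711.
From dy/dt = 0: 0.00285·711 - 0.0937 = 0.0494z*, so z* = 1.93/0.0494 = 39.1.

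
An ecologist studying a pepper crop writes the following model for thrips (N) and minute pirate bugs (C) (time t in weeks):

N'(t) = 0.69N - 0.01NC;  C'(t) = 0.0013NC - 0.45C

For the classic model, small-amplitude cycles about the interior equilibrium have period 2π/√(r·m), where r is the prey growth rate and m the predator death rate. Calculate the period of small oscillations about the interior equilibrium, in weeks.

T ≈ 11.3 weeks

Here r = 0.69 and m = 0.45, so r·m = 0.31.
ω = √0.31 = 0.557 per week, hence T = 2π/ω ≈ 11.3 weeks.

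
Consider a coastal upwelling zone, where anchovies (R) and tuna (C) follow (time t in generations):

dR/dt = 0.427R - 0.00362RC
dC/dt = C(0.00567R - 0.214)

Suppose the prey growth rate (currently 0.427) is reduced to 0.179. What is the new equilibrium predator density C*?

C* ≈ 49.4

At the interior fixed point, setting dR/dt = 0 with R > 0 fixes C* = (prey growth rate)/(RC coefficient) — independent of the other coefficients.
With the change, C* = 0.179/0.00362 = 49.4; it falls from 118.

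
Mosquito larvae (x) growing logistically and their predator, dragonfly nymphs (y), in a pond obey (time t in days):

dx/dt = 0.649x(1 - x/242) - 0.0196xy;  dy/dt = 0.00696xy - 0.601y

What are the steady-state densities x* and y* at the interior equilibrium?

x* ≈ 86.4, y* ≈ 21.3

From dy/dt = 0 with y > 0: 0.00696x* = 0.601, so x* = 86.4.
Substitute into dx/dt = 0: 0.649(1 - 86.4/242) = 0.0196y*.
The bracket is 0.643, giving y* = 0.417/0.0196 = 21.3.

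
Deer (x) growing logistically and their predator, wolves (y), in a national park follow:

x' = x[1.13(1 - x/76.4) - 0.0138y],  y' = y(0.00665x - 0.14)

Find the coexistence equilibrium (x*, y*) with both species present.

x* ≈ 21.1, y* ≈ 59.3

From dy/dt = 0 with y > 0: 0.00665x* = 0.14, so x* = 21.1.
Substitute into dx/dt = 0: 1.13(1 - 21.1/76.4) = 0.0138y*.
The bracket is 0.724, giving y* = 0.819/0.0138 = 59.3.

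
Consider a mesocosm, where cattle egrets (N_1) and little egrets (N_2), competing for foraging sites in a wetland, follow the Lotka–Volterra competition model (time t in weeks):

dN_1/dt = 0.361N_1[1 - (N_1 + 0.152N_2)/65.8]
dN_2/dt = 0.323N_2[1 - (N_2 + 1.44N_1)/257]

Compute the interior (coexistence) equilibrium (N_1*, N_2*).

N_1* ≈ 34.2, N_2* ≈ 208

Setting both brackets to zero gives the nullclines N_1 + 0.152N_2 = 65.8 and 1.44N_1 + N_2 = 257.
Substituting N_2 = 257 - 1.44N_1 into the first: N_1(1 - 0.152·1.44) = 65.8 - 0.152·257.
So N_1* = 26.7/0.781 = 34.2, and then N_2* = 257 - 1.44·34.2 = 208.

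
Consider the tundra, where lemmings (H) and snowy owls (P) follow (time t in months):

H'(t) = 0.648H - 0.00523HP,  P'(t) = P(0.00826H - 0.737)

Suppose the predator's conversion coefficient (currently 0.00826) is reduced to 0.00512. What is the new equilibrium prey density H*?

At the interior fixed point, setting dP/dt = 0 with P > 0 fixes H* = (predator death rate)/(HP coefficient) — independent of the other coefficients.
With the change, H* = 0.737/0.00512 = 144; it rises from 89.2.

H* ≈ 144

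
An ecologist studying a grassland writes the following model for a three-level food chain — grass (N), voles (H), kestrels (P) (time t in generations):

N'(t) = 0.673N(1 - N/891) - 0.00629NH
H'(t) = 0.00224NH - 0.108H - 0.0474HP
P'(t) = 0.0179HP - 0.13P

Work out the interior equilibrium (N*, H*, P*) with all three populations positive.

From dP/dt = 0: 0.0179H* = 0.13, so H* = 7.26.
From dN/dt = 0: 0.673(1 - N*/891) = 0.00629·7.26, giving N* = 891·(1 - 0.0679) = 831.
From dH/dt = 0: 0.00224·831 - 0.108 = 0.0474P*, so P* = 1.75/0.0474 = 37.

N* ≈ 831, H* ≈ 7.26, P* ≈ 37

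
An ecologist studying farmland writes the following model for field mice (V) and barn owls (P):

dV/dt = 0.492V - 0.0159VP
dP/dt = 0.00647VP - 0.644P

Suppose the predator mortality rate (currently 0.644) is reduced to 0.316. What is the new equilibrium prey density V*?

V* ≈ 48.8

At the interior fixed point, setting dP/dt = 0 with P > 0 fixes V* = (predator death rate)/(VP coefficient) — independent of the other coefficients.
With the change, V* = 0.316/0.00647 = 48.8; it falls from 99.5.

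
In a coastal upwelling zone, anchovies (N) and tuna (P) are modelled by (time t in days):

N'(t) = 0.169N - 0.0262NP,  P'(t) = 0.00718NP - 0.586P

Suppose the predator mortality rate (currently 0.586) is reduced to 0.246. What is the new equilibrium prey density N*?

N* ≈ 34.3

At the interior fixed point, setting dP/dt = 0 with P > 0 fixes N* = (predator death rate)/(NP coefficient) — independent of the other coefficients.
With the change, N* = 0.246/0.00718 = 34.3; it falls from 81.6.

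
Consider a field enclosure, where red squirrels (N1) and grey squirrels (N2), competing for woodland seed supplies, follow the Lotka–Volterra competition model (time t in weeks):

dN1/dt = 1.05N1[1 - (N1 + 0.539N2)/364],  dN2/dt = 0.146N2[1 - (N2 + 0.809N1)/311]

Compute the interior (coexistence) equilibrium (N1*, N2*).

Setting both brackets to zero gives the nullclines N1 + 0.539N2 = 364 and 0.809N1 + N2 = 311.
Substituting N2 = 311 - 0.809N1 into the first: N1(1 - 0.539·0.809) = 364 - 0.539·311.
So N1* = 196/0.564 = 348, and then N2* = 311 - 0.809·348 = 29.3.

N1* ≈ 348, N2* ≈ 29.3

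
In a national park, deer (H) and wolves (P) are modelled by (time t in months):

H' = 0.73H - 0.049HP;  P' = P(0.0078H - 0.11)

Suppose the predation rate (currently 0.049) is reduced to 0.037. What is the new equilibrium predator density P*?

At the interior fixed point, setting dH/dt = 0 with H > 0 fixes P* = (prey growth rate)/(HP coefficient) — independent of the other coefficients.
With the change, P* = 0.73/0.037 = 19.7; it rises from 14.9.

P* ≈ 19.7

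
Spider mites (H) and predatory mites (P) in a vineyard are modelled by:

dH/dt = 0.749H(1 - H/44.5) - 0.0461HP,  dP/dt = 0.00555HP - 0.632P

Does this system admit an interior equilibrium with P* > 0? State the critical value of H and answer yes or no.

Threshold H = 114; K < 114, so no, the predator goes extinct.

The predator equation gives dP/dt > 0 only when H > 0.632/0.00555 = 114.
Without the predator, H → K = 44.5. Since 44.5 < 114, the predator cannot invade.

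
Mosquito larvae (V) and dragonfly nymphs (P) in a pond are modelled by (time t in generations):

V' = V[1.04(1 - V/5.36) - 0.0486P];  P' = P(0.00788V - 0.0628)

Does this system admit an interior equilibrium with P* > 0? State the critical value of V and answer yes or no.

The predator equation gives dP/dt > 0 only when V > 0.0628/0.00788 = 7.97.
Without the predator, V → K = 5.36. Since 5.36 < 7.97, the predator cannot invade.

Threshold V = 7.97; K < 7.97, so no, the predator goes extinct.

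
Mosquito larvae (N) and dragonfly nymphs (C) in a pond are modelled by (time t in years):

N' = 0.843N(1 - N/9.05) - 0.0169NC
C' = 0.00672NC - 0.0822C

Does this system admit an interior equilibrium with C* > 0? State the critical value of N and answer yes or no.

Threshold N = 12.2; K < 12.2, so no, the predator goes extinct.

The predator equation gives dC/dt > 0 only when N > 0.0822/0.00672 = 12.2.
Without the predator, N → K = 9.05. Since 9.05 < 12.2, the predator cannot invade.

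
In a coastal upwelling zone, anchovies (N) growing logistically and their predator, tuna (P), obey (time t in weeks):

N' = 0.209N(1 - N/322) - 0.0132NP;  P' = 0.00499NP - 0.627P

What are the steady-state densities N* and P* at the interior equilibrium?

From dP/dt = 0 with P > 0: 0.00499N* = 0.627, so N* = 126.
Substitute into dN/dt = 0: 0.209(1 - 126/322) = 0.0132P*.
The bracket is 0.61, giving P* = 0.127/0.0132 = 9.65.

N* ≈ 126, P* ≈ 9.65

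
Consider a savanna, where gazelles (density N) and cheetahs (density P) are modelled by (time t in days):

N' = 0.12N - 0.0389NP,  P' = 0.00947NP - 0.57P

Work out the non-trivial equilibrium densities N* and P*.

N* ≈ 60.2, P* ≈ 3.08

Set dP/dt = 0 with P > 0: 0.00947N - 0.57 = 0, so N* = 0.57/0.00947 = 60.2.
Set dN/dt = 0 with N > 0: 0.12 - 0.0389P = 0, so P* = 0.12/0.0389 = 3.08.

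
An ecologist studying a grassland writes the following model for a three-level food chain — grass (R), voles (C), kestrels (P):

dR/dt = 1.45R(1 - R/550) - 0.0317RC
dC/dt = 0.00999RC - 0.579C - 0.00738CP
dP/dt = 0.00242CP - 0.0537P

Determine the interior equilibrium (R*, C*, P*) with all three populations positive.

R* ≈ 283, C* ≈ 22.2, P* ≈ 305

From dP/dt = 0: 0.00242C* = 0.0537, so C* = 22.2.
From dR/dt = 0: 1.45(1 - R*/550) = 0.0317·22.2, giving R* = 550·(1 - 0.485) = 283.
From dC/dt = 0: 0.00999·283 - 0.579 = 0.00738P*, so P* = 2.25/0.00738 = 305.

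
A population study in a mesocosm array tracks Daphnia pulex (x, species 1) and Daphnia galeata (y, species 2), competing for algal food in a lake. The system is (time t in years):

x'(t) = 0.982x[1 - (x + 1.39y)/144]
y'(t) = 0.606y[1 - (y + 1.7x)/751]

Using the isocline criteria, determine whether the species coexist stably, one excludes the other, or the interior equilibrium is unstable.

species 2 excludes species 1

Compare the nullcline intercepts: K1/α12 = 144/1.39 = 104 < K2 = 751; K2/α21 = 751/1.7 = 442 > K1 = 144.
Since the inequalities point opposite ways, species 2 can invade but species 1 cannot.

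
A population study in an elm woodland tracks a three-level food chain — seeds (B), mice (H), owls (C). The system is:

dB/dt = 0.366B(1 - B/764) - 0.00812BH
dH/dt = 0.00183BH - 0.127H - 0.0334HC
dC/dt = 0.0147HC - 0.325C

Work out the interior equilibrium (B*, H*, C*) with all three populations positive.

From dC/dt = 0: 0.0147H* = 0.325, so H* = 22.1.
From dB/dt = 0: 0.366(1 - B*/764) = 0.00812·22.1, giving B* = 764·(1 - 0.491) = 389.
From dH/dt = 0: 0.00183·389 - 0.127 = 0.0334C*, so C* = 0.585/0.0334 = 17.5.

B* ≈ 389, H* ≈ 22.1, C* ≈ 17.5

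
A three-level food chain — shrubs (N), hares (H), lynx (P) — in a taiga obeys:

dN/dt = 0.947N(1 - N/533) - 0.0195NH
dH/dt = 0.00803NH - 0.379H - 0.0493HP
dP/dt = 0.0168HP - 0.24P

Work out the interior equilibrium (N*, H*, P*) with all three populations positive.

N* ≈ 376, H* ≈ 14.3, P* ≈ 53.6

From dP/dt = 0: 0.0168H* = 0.24, so H* = 14.3.
From dN/dt = 0: 0.947(1 - N*/533) = 0.0195·14.3, giving N* = 533·(1 - 0.294) = 376.
From dH/dt = 0: 0.00803·376 - 0.379 = 0.0493P*, so P* = 2.64/0.0493 = 53.6.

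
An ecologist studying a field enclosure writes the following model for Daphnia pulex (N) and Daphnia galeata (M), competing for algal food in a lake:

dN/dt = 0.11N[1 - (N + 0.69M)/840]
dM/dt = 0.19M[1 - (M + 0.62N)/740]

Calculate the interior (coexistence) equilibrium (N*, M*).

N* ≈ 576, M* ≈ 383

Setting both brackets to zero gives the nullclines N + 0.69M = 840 and 0.62N + M = 740.
Substituting M = 740 - 0.62N into the first: N(1 - 0.69·0.62) = 840 - 0.69·740.
So N* = 329/0.572 = 576, and then M* = 740 - 0.62·576 = 383.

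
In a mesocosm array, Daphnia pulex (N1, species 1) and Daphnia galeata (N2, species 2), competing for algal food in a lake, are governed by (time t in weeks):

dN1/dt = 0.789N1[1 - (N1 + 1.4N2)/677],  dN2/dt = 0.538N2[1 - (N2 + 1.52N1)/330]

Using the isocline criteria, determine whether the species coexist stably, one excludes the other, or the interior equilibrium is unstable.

Compare the nullcline intercepts: K1/α12 = 677/1.4 = 484 > K2 = 330; K2/α21 = 330/1.52 = 217 < K1 = 677.
Since the inequalities point opposite ways, species 1 can invade but species 2 cannot.

species 1 excludes species 2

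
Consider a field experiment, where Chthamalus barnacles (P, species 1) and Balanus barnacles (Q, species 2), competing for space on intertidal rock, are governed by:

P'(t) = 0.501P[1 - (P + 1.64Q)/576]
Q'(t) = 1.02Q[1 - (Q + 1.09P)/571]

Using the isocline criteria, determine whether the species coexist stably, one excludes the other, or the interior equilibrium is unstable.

Compare the nullcline intercepts: K1/α12 = 576/1.64 = 351 < K2 = 571; K2/α21 = 571/1.09 = 524 < K1 = 576.
Since both are reversed, neither can invade when rare; the interior point is a saddle.

unstable coexistence (outcome depends on initial conditions)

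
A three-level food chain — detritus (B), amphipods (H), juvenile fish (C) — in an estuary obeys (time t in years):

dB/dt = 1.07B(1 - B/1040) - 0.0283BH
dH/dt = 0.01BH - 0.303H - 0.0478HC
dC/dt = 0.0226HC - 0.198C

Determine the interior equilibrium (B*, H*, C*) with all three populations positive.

From dC/dt = 0: 0.0226H* = 0.198, so H* = 8.76.
From dB/dt = 0: 1.07(1 - B*/1040) = 0.0283·8.76, giving B* = 1040·(1 - 0.232) = 799.
From dH/dt = 0: 0.01·799 - 0.303 = 0.0478C*, so C* = 7.69/0.0478 = 161.

B* ≈ 799, H* ≈ 8.76, C* ≈ 161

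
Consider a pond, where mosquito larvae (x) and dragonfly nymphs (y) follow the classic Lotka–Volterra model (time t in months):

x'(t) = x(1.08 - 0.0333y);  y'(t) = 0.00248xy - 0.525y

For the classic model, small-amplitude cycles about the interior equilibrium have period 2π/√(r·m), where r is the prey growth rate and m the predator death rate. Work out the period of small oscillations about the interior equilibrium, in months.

Here r = 1.08 and m = 0.525, so r·m = 0.567.
ω = √0.567 = 0.753 per month, hence T = 2π/ω ≈ 8.34 months.

T ≈ 8.34 months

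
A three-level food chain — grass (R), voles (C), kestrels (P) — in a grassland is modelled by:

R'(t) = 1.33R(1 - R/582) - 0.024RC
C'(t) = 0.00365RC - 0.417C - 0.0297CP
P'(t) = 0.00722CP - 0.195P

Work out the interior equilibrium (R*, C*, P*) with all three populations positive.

From dP/dt = 0: 0.00722C* = 0.195, so C* = 27.
From dR/dt = 0: 1.33(1 - R*/582) = 0.024·27, giving R* = 582·(1 - 0.487) = 298.
From dC/dt = 0: 0.00365·298 - 0.417 = 0.0297P*, so P* = 0.672/0.0297 = 22.6.

R* ≈ 298, C* ≈ 27, P* ≈ 22.6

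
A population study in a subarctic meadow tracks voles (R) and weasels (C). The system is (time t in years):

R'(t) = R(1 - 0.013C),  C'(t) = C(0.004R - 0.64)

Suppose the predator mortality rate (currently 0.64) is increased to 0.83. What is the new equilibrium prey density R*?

R* ≈ 207

At the interior fixed point, setting dC/dt = 0 with C > 0 fixes R* = (predator death rate)/(RC coefficient) — independent of the other coefficients.
With the change, R* = 0.83/0.004 = 207; it rises from 160.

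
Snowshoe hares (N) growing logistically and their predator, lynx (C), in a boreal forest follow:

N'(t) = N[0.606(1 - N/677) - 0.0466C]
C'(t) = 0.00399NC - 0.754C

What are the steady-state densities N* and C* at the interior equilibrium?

From dC/dt = 0 with C > 0: 0.00399N* = 0.754, so N* = 189.
Substitute into dN/dt = 0: 0.606(1 - 189/677) = 0.0466C*.
The bracket is 0.721, giving C* = 0.437/0.0466 = 9.37.

N* ≈ 189, C* ≈ 9.37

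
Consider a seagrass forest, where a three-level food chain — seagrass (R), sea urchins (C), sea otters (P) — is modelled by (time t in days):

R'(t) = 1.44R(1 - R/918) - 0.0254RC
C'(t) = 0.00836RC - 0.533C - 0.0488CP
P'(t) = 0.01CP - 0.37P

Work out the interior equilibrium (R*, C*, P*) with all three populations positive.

R* ≈ 319, C* ≈ 37, P* ≈ 43.7

From dP/dt = 0: 0.01C* = 0.37, so C* = 37.
From dR/dt = 0: 1.44(1 - R*/918) = 0.0254·37, giving R* = 918·(1 - 0.653) = 319.
From dC/dt = 0: 0.00836·319 - 0.533 = 0.0488P*, so P* = 2.13/0.0488 = 43.7.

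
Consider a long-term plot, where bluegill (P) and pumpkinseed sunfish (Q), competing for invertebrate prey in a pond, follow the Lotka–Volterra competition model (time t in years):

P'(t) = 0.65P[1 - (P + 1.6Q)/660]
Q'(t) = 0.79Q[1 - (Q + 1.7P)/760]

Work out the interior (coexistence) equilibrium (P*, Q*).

P* ≈ 323, Q* ≈ 210

Setting both brackets to zero gives the nullclines P + 1.6Q = 660 and 1.7P + Q = 760.
Substituting Q = 760 - 1.7P into the first: P(1 - 1.6·1.7) = 660 - 1.6·760.
So P* = -556/-1.72 = 323, and then Q* = 760 - 1.7·323 = 210.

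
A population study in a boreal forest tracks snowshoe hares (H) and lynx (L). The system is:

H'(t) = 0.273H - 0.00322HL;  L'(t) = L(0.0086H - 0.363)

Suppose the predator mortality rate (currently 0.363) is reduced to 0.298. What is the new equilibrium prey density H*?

At the interior fixed point, setting dL/dt = 0 with L > 0 fixes H* = (predator death rate)/(HL coefficient) — independent of the other coefficients.
With the change, H* = 0.298/0.0086 = 34.7; it falls from 42.2.

H* ≈ 34.7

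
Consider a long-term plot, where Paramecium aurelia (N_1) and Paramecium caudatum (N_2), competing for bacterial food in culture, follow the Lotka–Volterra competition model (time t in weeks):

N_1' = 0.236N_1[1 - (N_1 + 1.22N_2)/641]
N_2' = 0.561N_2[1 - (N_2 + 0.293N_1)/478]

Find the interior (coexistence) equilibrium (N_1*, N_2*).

Setting both brackets to zero gives the nullclines N_1 + 1.22N_2 = 641 and 0.293N_1 + N_2 = 478.
Substituting N_2 = 478 - 0.293N_1 into the first: N_1(1 - 1.22·0.293) = 641 - 1.22·478.
So N_1* = 57.8/0.643 = 90, and then N_2* = 478 - 0.293·90 = 452.

N_1* ≈ 90, N_2* ≈ 452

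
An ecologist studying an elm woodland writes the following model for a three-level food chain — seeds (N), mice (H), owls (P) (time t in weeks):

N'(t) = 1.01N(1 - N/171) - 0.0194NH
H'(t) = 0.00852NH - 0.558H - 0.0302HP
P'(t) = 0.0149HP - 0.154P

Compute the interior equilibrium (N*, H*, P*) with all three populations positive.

N* ≈ 137, H* ≈ 10.3, P* ≈ 20.2

From dP/dt = 0: 0.0149H* = 0.154, so H* = 10.3.
From dN/dt = 0: 1.01(1 - N*/171) = 0.0194·10.3, giving N* = 171·(1 - 0.199) = 137.
From dH/dt = 0: 0.00852·137 - 0.558 = 0.0302P*, so P* = 0.61/0.0302 = 20.2.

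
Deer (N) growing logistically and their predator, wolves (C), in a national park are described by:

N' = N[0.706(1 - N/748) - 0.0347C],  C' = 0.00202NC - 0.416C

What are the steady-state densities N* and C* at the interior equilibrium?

From dC/dt = 0 with C > 0: 0.00202N* = 0.416, so N* = 206.
Substitute into dN/dt = 0: 0.706(1 - 206/748) = 0.0347C*.
The bracket is 0.725, giving C* = 0.512/0.0347 = 14.7.

N* ≈ 206, C* ≈ 14.7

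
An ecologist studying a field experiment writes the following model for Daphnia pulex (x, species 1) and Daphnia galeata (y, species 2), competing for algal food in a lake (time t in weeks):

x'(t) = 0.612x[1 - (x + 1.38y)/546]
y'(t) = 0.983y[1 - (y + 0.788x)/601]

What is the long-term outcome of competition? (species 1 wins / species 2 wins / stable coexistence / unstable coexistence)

Compare the nullcline intercepts: K1/α12 = 546/1.38 = 396 < K2 = 601; K2/α21 = 601/0.788 = 763 > K1 = 546.
Since the inequalities point opposite ways, species 2 can invade but species 1 cannot.

species 2 excludes species 1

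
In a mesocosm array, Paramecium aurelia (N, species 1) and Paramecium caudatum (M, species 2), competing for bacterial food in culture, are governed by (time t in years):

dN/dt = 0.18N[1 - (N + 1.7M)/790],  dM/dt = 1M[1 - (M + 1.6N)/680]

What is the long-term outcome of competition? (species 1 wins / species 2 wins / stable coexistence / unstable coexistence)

Compare the nullcline intercepts: K1/α12 = 790/1.7 = 465 < K2 = 680; K2/α21 = 680/1.6 = 425 < K1 = 790.
Since both are reversed, neither can invade when rare; the interior point is a saddle.

unstable coexistence (outcome depends on initial conditions)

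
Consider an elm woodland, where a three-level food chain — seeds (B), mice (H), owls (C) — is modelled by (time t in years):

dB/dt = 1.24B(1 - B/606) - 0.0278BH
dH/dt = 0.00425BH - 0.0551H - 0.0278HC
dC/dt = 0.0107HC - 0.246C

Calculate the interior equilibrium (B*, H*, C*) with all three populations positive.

From dC/dt = 0: 0.0107H* = 0.246, so H* = 23.
From dB/dt = 0: 1.24(1 - B*/606) = 0.0278·23, giving B* = 606·(1 - 0.515) = 294.
From dH/dt = 0: 0.00425·294 - 0.0551 = 0.0278C*, so C* = 1.19/0.0278 = 42.9.

B* ≈ 294, H* ≈ 23, C* ≈ 42.9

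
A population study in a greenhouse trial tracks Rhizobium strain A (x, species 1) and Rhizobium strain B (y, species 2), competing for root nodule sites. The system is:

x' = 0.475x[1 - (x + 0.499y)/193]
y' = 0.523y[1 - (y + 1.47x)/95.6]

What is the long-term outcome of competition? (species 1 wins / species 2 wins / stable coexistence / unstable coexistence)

species 1 excludes species 2

Compare the nullcline intercepts: K1/α12 = 193/0.499 = 387 > K2 = 95.6; K2/α21 = 95.6/1.47 = 65 < K1 = 193.
Since the inequalities point opposite ways, species 1 can invade but species 2 cannot.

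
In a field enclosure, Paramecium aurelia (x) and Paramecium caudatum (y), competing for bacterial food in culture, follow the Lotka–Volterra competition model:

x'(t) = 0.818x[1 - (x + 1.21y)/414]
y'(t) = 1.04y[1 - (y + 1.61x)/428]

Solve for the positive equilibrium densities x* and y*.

x* ≈ 110, y* ≈ 252

Setting both brackets to zero gives the nullclines x + 1.21y = 414 and 1.61x + y = 428.
Substituting y = 428 - 1.61x into the first: x(1 - 1.21·1.61) = 414 - 1.21·428.
So x* = -104/-0.948 = 110, and then y* = 428 - 1.61·110 = 252.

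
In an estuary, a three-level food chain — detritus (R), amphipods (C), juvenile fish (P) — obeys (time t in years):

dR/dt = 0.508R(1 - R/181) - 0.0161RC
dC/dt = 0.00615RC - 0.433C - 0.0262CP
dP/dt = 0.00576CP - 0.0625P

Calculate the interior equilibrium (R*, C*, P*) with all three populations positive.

From dP/dt = 0: 0.00576C* = 0.0625, so C* = 10.9.
From dR/dt = 0: 0.508(1 - R*/181) = 0.0161·10.9, giving R* = 181·(1 - 0.344) = 119.
From dC/dt = 0: 0.00615·119 - 0.433 = 0.0262P*, so P* = 0.297/0.0262 = 11.3.

R* ≈ 119, C* ≈ 10.9, P* ≈ 11.3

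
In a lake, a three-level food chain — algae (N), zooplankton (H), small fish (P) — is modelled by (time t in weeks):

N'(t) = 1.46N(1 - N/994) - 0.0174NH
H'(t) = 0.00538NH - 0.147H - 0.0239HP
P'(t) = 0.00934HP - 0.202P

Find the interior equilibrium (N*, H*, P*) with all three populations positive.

N* ≈ 738, H* ≈ 21.6, P* ≈ 160

From dP/dt = 0: 0.00934H* = 0.202, so H* = 21.6.
From dN/dt = 0: 1.46(1 - N*/994) = 0.0174·21.6, giving N* = 994·(1 - 0.258) = 738.
From dH/dt = 0: 0.00538·738 - 0.147 = 0.0239P*, so P* = 3.82/0.0239 = 160.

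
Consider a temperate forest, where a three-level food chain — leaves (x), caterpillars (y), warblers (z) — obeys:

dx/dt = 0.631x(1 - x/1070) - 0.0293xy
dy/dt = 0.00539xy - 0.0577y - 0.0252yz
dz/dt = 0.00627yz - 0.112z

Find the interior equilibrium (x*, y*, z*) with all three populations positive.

x* ≈ 182, y* ≈ 17.9, z* ≈ 36.7

From dz/dt = 0: 0.00627y* = 0.112, so y* = 17.9.
From dx/dt = 0: 0.631(1 - x*/1070) = 0.0293·17.9, giving x* = 1070·(1 - 0.829) = 182.
From dy/dt = 0: 0.00539·182 - 0.0577 = 0.0252z*, so z* = 0.926/0.0252 = 36.7.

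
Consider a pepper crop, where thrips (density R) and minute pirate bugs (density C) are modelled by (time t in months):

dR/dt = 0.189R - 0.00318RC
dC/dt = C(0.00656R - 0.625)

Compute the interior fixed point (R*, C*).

Set dC/dt = 0 with C > 0: 0.00656R - 0.625 = 0, so R* = 0.625/0.00656 = 95.3.
Set dR/dt = 0 with R > 0: 0.189 - 0.00318C = 0, so C* = 0.189/0.00318 = 59.4.

R* ≈ 95.3, C* ≈ 59.4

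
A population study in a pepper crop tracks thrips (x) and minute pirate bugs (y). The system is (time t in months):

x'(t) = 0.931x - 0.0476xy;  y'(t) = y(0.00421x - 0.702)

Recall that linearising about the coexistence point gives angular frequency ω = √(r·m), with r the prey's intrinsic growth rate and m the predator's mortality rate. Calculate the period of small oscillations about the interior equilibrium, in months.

T ≈ 7.77 months

Here r = 0.931 and m = 0.702, so r·m = 0.654.
ω = √0.654 = 0.808 per month, hence T = 2π/ω ≈ 7.77 months.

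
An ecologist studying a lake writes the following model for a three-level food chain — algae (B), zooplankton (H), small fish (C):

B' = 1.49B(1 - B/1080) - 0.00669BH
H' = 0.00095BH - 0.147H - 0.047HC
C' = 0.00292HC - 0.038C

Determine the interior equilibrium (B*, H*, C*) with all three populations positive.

From dC/dt = 0: 0.00292H* = 0.038, so H* = 13.
From dB/dt = 0: 1.49(1 - B*/1080) = 0.00669·13, giving B* = 1080·(1 - 0.0584) = 1020.
From dH/dt = 0: 0.00095·1020 - 0.147 = 0.047C*, so C* = 0.819/0.047 = 17.4.

B* ≈ 1020, H* ≈ 13, C* ≈ 17.4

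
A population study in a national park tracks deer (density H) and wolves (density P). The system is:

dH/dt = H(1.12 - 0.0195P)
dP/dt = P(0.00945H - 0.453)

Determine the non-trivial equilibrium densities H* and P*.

Set dP/dt = 0 with P > 0: 0.00945H - 0.453 = 0, so H* = 0.453/0.00945 = 47.9.
Set dH/dt = 0 with H > 0: 1.12 - 0.0195P = 0, so P* = 1.12/0.0195 = 57.4.

H* ≈ 47.9, P* ≈ 57.4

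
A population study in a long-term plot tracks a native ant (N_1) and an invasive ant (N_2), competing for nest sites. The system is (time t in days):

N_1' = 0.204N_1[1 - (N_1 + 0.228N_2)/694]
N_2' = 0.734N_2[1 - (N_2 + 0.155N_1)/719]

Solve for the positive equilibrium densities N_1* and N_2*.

N_1* ≈ 549, N_2* ≈ 634

Setting both brackets to zero gives the nullclines N_1 + 0.228N_2 = 694 and 0.155N_1 + N_2 = 719.
Substituting N_2 = 719 - 0.155N_1 into the first: N_1(1 - 0.228·0.155) = 694 - 0.228·719.
So N_1* = 530/0.965 = 549, and then N_2* = 719 - 0.155·549 = 634.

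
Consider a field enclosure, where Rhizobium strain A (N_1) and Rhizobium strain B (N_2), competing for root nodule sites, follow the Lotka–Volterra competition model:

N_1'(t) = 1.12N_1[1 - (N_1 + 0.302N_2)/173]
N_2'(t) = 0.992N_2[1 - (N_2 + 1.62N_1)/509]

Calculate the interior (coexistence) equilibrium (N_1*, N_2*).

N_1* ≈ 37.8, N_2* ≈ 448

Setting both brackets to zero gives the nullclines N_1 + 0.302N_2 = 173 and 1.62N_1 + N_2 = 509.
Substituting N_2 = 509 - 1.62N_1 into the first: N_1(1 - 0.302·1.62) = 173 - 0.302·509.
So N_1* = 19.3/0.511 = 37.8, and then N_2* = 509 - 1.62·37.8 = 448.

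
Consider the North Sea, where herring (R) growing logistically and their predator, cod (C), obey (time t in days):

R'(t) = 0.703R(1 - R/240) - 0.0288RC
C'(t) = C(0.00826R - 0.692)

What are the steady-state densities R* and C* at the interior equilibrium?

From dC/dt = 0 with C > 0: 0.00826R* = 0.692, so R* = 83.8.
Substitute into dR/dt = 0: 0.703(1 - 83.8/240) = 0.0288C*.
The bracket is 0.651, giving C* = 0.458/0.0288 = 15.9.

R* ≈ 83.8, C* ≈ 15.9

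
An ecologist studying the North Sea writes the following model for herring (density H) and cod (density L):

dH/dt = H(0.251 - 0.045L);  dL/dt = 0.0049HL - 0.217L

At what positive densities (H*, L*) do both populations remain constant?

H* ≈ 44.3, L* ≈ 5.58

Set dL/dt = 0 with L > 0: 0.0049H - 0.217 = 0, so H* = 0.217/0.0049 = 44.3.
Set dH/dt = 0 with H > 0: 0.251 - 0.045L = 0, so L* = 0.251/0.045 = 5.58.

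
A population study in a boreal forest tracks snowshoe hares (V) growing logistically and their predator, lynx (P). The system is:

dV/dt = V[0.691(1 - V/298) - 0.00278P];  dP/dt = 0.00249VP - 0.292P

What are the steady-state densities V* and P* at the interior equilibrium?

From dP/dt = 0 with P > 0: 0.00249V* = 0.292, so V* = 117.
Substitute into dV/dt = 0: 0.691(1 - 117/298) = 0.00278P*.
The bracket is 0.606, giving P* = 0.419/0.00278 = 151.

V* ≈ 117, P* ≈ 151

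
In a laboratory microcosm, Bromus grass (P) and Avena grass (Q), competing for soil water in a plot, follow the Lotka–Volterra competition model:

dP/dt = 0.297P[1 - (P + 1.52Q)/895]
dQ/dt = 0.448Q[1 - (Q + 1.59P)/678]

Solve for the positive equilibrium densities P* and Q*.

Setting both brackets to zero gives the nullclines P + 1.52Q = 895 and 1.59P + Q = 678.
Substituting Q = 678 - 1.59P into the first: P(1 - 1.52·1.59) = 895 - 1.52·678.
So P* = -136/-1.42 = 95.7, and then Q* = 678 - 1.59·95.7 = 526.

P* ≈ 95.7, Q* ≈ 526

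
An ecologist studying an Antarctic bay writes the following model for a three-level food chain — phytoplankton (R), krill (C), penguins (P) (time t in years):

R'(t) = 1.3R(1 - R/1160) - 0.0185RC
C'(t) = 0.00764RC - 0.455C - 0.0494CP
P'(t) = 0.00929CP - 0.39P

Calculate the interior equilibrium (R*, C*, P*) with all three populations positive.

From dP/dt = 0: 0.00929C* = 0.39, so C* = 42.
From dR/dt = 0: 1.3(1 - R*/1160) = 0.0185·42, giving R* = 1160·(1 - 0.597) = 467.
From dC/dt = 0: 0.00764·467 - 0.455 = 0.0494P*, so P* = 3.11/0.0494 = 63.

R* ≈ 467, C* ≈ 42, P* ≈ 63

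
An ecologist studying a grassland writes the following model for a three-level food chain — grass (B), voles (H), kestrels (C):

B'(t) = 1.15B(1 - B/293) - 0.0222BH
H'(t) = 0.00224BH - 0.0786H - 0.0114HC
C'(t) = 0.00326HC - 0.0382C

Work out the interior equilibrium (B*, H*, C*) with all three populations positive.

B* ≈ 227, H* ≈ 11.7, C* ≈ 37.7

From dC/dt = 0: 0.00326H* = 0.0382, so H* = 11.7.
From dB/dt = 0: 1.15(1 - B*/293) = 0.0222·11.7, giving B* = 293·(1 - 0.226) = 227.
From dH/dt = 0: 0.00224·227 - 0.0786 = 0.0114C*, so C* = 0.429/0.0114 = 37.7.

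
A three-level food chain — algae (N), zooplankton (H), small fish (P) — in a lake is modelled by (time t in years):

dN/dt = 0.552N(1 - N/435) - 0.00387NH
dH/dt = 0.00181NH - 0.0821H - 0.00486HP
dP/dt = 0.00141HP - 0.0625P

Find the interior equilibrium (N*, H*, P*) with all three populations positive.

N* ≈ 300, H* ≈ 44.3, P* ≈ 94.8

From dP/dt = 0: 0.00141H* = 0.0625, so H* = 44.3.
From dN/dt = 0: 0.552(1 - N*/435) = 0.00387·44.3, giving N* = 435·(1 - 0.311) = 300.
From dH/dt = 0: 0.00181·300 - 0.0821 = 0.00486P*, so P* = 0.461/0.00486 = 94.8.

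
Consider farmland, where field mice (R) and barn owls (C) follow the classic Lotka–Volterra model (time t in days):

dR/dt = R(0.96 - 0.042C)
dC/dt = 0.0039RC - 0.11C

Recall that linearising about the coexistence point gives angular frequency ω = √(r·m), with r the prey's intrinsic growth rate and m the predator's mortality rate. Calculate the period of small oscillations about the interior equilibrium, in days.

Here r = 0.96 and m = 0.11, so r·m = 0.106.
ω = √0.106 = 0.325 per day, hence T = 2π/ω ≈ 19.3 days.

T ≈ 19.3 days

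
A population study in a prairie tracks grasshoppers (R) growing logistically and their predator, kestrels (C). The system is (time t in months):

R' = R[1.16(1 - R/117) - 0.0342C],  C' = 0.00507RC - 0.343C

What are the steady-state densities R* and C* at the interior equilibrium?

From dC/dt = 0 with C > 0: 0.00507R* = 0.343, so R* = 67.7.
Substitute into dR/dt = 0: 1.16(1 - 67.7/117) = 0.0342C*.
The bracket is 0.422, giving C* = 0.489/0.0342 = 14.3.

R* ≈ 67.7, C* ≈ 14.3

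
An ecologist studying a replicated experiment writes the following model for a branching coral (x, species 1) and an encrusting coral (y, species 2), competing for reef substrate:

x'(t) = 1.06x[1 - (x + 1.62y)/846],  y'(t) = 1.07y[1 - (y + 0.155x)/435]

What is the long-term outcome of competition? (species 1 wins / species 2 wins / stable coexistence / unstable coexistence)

stable coexistence

Compare the nullcline intercepts: K1/α12 = 846/1.62 = 522 > K2 = 435; K2/α21 = 435/0.155 = 2810 > K1 = 846.
Since both inequalities hold, each species can invade when rare, so the interior equilibrium is stable.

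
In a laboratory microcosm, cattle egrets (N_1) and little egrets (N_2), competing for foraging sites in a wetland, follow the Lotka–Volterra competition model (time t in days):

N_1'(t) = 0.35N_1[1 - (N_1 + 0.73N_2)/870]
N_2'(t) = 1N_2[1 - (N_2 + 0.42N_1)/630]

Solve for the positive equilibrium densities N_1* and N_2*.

N_1* ≈ 591, N_2* ≈ 382

Setting both brackets to zero gives the nullclines N_1 + 0.73N_2 = 870 and 0.42N_1 + N_2 = 630.
Substituting N_2 = 630 - 0.42N_1 into the first: N_1(1 - 0.73·0.42) = 870 - 0.73·630.
So N_1* = 410/0.693 = 591, and then N_2* = 630 - 0.42·591 = 382.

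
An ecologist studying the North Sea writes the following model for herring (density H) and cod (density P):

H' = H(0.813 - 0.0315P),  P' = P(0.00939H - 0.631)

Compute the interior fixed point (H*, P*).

Set dP/dt = 0 with P > 0: 0.00939H - 0.631 = 0, so H* = 0.631/0.00939 = 67.2.
Set dH/dt = 0 with H > 0: 0.813 - 0.0315P = 0, so P* = 0.813/0.0315 = 25.8.

H* ≈ 67.2, P* ≈ 25.8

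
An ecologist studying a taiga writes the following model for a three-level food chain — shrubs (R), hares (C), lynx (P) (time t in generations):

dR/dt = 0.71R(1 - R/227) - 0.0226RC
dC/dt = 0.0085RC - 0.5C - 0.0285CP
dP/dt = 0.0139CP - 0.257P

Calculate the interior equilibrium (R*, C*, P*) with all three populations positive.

From dP/dt = 0: 0.0139C* = 0.257, so C* = 18.5.
From dR/dt = 0: 0.71(1 - R*/227) = 0.0226·18.5, giving R* = 227·(1 - 0.589) = 93.4.
From dC/dt = 0: 0.0085·93.4 - 0.5 = 0.0285P*, so P* = 0.294/0.0285 = 10.3.

R* ≈ 93.4, C* ≈ 18.5, P* ≈ 10.3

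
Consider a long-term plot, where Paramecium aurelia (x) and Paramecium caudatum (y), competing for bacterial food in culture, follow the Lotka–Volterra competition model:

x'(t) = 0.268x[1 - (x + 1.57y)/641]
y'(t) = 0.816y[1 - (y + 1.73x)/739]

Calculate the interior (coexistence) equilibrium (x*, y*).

Setting both brackets to zero gives the nullclines x + 1.57y = 641 and 1.73x + y = 739.
Substituting y = 739 - 1.73x into the first: x(1 - 1.57·1.73) = 641 - 1.57·739.
So x* = -519/-1.72 = 303, and then y* = 739 - 1.73·303 = 216.

x* ≈ 303, y* ≈ 216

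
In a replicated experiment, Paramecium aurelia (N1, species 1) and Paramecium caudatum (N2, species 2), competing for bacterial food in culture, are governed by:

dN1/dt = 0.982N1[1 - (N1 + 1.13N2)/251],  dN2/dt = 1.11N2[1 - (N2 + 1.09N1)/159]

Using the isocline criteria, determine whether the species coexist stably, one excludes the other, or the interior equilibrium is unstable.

Compare the nullcline intercepts: K1/α12 = 251/1.13 = 222 > K2 = 159; K2/α21 = 159/1.09 = 146 < K1 = 251.
Since the inequalities point opposite ways, species 1 can invade but species 2 cannot.

species 1 excludes species 2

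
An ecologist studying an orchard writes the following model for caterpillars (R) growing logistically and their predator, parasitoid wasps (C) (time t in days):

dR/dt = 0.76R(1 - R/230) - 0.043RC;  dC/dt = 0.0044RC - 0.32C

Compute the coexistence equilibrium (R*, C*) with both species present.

R* ≈ 72.7, C* ≈ 12.1

From dC/dt = 0 with C > 0: 0.0044R* = 0.32, so R* = 72.7.
Substitute into dR/dt = 0: 0.76(1 - 72.7/230) = 0.043C*.
The bracket is 0.684, giving C* = 0.52/0.043 = 12.1.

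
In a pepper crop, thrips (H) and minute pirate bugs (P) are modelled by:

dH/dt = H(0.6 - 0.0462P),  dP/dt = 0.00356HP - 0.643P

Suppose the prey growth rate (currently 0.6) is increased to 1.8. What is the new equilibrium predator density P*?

At the interior fixed point, setting dH/dt = 0 with H > 0 fixes P* = (prey growth rate)/(HP coefficient) — independent of the other coefficients.
With the change, P* = 1.8/0.0462 = 39; it rises from 13.

P* ≈ 39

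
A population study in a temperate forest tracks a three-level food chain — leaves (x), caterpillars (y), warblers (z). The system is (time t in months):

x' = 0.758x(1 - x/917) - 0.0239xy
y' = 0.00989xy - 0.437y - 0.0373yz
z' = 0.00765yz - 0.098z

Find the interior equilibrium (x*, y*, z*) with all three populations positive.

x* ≈ 547, y* ≈ 12.8, z* ≈ 133

From dz/dt = 0: 0.00765y* = 0.098, so y* = 12.8.
From dx/dt = 0: 0.758(1 - x*/917) = 0.0239·12.8, giving x* = 917·(1 - 0.404) = 547.
From dy/dt = 0: 0.00989·547 - 0.437 = 0.0373z*, so z* = 4.97/0.0373 = 133.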